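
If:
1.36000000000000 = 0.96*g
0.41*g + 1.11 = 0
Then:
No Solution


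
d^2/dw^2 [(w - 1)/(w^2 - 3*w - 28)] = 2*((4 - 3*w)*(-w^2 + 3*w + 28) - (w - 1)*(2*w - 3)^2)/(-w^2 + 3*w + 28)^3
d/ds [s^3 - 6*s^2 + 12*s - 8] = 3*s^2 - 12*s + 12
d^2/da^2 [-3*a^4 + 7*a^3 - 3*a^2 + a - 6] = -36*a^2 + 42*a - 6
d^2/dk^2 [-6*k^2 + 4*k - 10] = -12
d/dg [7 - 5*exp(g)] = -5*exp(g)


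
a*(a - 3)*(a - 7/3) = a^3 - 16*a^2/3 + 7*a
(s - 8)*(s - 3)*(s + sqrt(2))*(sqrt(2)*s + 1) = sqrt(2)*s^4 - 11*sqrt(2)*s^3 + 3*s^3 - 33*s^2 + 25*sqrt(2)*s^2 - 11*sqrt(2)*s + 72*s + 24*sqrt(2)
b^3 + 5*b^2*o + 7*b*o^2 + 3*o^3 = (b + o)^2*(b + 3*o)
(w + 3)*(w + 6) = w^2 + 9*w + 18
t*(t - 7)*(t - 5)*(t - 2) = t^4 - 14*t^3 + 59*t^2 - 70*t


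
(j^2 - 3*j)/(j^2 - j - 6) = j/(j + 2)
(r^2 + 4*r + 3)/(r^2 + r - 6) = (r + 1)/(r - 2)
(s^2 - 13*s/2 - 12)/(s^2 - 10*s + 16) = (s + 3/2)/(s - 2)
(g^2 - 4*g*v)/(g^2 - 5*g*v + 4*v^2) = g/(g - v)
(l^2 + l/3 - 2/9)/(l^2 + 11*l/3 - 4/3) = (l + 2/3)/(l + 4)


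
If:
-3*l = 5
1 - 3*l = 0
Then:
No Solution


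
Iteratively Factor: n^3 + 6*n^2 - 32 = (n + 4)*(n^2 + 2*n - 8) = (n - 2)*(n + 4)*(n + 4)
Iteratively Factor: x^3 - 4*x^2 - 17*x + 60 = (x - 3)*(x^2 - x - 20) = (x - 5)*(x - 3)*(x + 4)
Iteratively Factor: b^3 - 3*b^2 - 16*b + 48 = (b + 4)*(b^2 - 7*b + 12) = (b - 3)*(b + 4)*(b - 4)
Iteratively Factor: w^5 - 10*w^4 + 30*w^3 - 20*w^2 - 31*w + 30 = (w - 2)*(w^4 - 8*w^3 + 14*w^2 + 8*w - 15) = (w - 2)*(w + 1)*(w^3 - 9*w^2 + 23*w - 15) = (w - 3)*(w - 2)*(w + 1)*(w^2 - 6*w + 5) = (w - 3)*(w - 2)*(w - 1)*(w + 1)*(w - 5)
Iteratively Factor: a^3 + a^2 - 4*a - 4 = (a + 1)*(a^2 - 4) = (a - 2)*(a + 1)*(a + 2)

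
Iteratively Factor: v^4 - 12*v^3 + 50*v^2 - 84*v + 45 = (v - 3)*(v^3 - 9*v^2 + 23*v - 15) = (v - 3)^2*(v^2 - 6*v + 5) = (v - 3)^2*(v - 1)*(v - 5)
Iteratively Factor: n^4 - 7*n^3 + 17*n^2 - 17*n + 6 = (n - 1)*(n^3 - 6*n^2 + 11*n - 6) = (n - 2)*(n - 1)*(n^2 - 4*n + 3) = (n - 2)*(n - 1)^2*(n - 3)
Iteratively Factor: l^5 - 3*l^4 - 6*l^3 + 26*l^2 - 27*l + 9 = (l - 1)*(l^4 - 2*l^3 - 8*l^2 + 18*l - 9) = (l - 1)*(l + 3)*(l^3 - 5*l^2 + 7*l - 3) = (l - 1)^2*(l + 3)*(l^2 - 4*l + 3) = (l - 3)*(l - 1)^2*(l + 3)*(l - 1)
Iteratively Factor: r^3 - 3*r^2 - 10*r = (r + 2)*(r^2 - 5*r) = (r - 5)*(r + 2)*(r)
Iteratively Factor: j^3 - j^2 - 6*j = (j + 2)*(j^2 - 3*j) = (j - 3)*(j + 2)*(j)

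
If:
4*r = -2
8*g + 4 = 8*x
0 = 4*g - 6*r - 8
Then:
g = 5/4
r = -1/2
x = 7/4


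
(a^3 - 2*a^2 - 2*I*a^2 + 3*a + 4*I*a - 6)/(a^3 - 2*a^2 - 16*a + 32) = (a^2 - 2*I*a + 3)/(a^2 - 16)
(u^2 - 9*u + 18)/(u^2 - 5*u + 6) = (u - 6)/(u - 2)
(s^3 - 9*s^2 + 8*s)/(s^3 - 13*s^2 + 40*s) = (s - 1)/(s - 5)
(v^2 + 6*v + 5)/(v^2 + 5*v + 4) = (v + 5)/(v + 4)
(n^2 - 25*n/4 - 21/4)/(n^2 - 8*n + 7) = (n + 3/4)/(n - 1)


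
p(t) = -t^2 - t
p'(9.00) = -19.00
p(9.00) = -90.00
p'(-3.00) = 5.00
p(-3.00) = -6.00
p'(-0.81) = 0.62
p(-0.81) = 0.15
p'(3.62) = -8.24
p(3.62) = -16.72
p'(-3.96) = 6.92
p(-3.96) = -11.72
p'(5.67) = -12.34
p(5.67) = -37.82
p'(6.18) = -13.36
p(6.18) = -44.37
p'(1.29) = -3.58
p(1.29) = -2.95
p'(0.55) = -2.10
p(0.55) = -0.85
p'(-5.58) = 10.16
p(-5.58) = -25.56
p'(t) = -2*t - 1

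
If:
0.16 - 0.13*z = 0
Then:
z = 1.23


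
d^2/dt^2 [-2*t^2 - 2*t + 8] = -4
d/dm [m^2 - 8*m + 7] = 2*m - 8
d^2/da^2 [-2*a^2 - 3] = -4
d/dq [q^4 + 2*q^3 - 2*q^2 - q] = 4*q^3 + 6*q^2 - 4*q - 1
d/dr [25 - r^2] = -2*r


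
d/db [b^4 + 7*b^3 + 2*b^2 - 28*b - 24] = 4*b^3 + 21*b^2 + 4*b - 28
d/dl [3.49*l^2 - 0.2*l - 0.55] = 6.98*l - 0.2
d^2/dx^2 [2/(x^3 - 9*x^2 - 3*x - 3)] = 12*((3 - x)*(-x^3 + 9*x^2 + 3*x + 3) - 3*(-x^2 + 6*x + 1)^2)/(-x^3 + 9*x^2 + 3*x + 3)^3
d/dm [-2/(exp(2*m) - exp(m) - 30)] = (4*exp(m) - 2)*exp(m)/(-exp(2*m) + exp(m) + 30)^2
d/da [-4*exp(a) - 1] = -4*exp(a)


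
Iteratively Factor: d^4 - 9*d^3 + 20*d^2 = (d - 4)*(d^3 - 5*d^2) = d*(d - 4)*(d^2 - 5*d) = d*(d - 5)*(d - 4)*(d)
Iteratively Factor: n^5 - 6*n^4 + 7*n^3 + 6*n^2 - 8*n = (n + 1)*(n^4 - 7*n^3 + 14*n^2 - 8*n) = n*(n + 1)*(n^3 - 7*n^2 + 14*n - 8) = n*(n - 1)*(n + 1)*(n^2 - 6*n + 8) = n*(n - 2)*(n - 1)*(n + 1)*(n - 4)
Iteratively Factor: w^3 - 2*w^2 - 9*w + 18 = (w - 2)*(w^2 - 9) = (w - 2)*(w + 3)*(w - 3)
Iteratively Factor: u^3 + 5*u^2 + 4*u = (u)*(u^2 + 5*u + 4) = u*(u + 1)*(u + 4)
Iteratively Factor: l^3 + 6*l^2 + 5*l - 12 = (l + 3)*(l^2 + 3*l - 4) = (l + 3)*(l + 4)*(l - 1)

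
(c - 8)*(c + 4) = c^2 - 4*c - 32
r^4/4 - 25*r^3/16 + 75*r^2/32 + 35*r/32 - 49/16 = (r/4 + 1/4)*(r - 7/2)*(r - 2)*(r - 7/4)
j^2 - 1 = (j - 1)*(j + 1)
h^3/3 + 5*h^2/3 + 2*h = h*(h/3 + 1)*(h + 2)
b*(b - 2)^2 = b^3 - 4*b^2 + 4*b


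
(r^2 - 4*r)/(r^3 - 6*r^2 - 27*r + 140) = r/(r^2 - 2*r - 35)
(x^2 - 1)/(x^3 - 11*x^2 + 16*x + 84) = (x^2 - 1)/(x^3 - 11*x^2 + 16*x + 84)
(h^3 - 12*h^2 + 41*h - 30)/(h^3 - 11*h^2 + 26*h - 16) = (h^2 - 11*h + 30)/(h^2 - 10*h + 16)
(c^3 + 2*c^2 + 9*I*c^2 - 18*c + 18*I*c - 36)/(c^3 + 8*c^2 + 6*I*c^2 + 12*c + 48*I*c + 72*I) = (c + 3*I)/(c + 6)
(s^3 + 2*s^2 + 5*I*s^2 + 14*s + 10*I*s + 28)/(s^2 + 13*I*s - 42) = (s^2 + 2*s*(1 - I) - 4*I)/(s + 6*I)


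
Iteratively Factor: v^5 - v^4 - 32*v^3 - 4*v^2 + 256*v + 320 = (v - 4)*(v^4 + 3*v^3 - 20*v^2 - 84*v - 80) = (v - 5)*(v - 4)*(v^3 + 8*v^2 + 20*v + 16) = (v - 5)*(v - 4)*(v + 2)*(v^2 + 6*v + 8) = (v - 5)*(v - 4)*(v + 2)^2*(v + 4)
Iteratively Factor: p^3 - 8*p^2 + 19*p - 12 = (p - 3)*(p^2 - 5*p + 4) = (p - 4)*(p - 3)*(p - 1)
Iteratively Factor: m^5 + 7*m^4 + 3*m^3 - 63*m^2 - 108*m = (m - 3)*(m^4 + 10*m^3 + 33*m^2 + 36*m) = (m - 3)*(m + 3)*(m^3 + 7*m^2 + 12*m) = (m - 3)*(m + 3)^2*(m^2 + 4*m) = m*(m - 3)*(m + 3)^2*(m + 4)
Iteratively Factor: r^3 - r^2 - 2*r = (r)*(r^2 - r - 2) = r*(r - 2)*(r + 1)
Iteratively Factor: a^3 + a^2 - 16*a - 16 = (a + 1)*(a^2 - 16) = (a + 1)*(a + 4)*(a - 4)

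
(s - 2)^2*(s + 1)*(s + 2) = s^4 - s^3 - 6*s^2 + 4*s + 8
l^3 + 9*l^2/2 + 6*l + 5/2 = (l + 1)^2*(l + 5/2)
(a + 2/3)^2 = a^2 + 4*a/3 + 4/9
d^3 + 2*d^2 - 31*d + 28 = (d - 4)*(d - 1)*(d + 7)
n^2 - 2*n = n*(n - 2)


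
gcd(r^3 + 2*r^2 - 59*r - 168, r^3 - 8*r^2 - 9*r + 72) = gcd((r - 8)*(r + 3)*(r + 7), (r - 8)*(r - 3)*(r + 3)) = r^2 - 5*r - 24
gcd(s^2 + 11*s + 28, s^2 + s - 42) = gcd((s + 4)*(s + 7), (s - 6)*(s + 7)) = s + 7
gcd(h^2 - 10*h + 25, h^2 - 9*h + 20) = h - 5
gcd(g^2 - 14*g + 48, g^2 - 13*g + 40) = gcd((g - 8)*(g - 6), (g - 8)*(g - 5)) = g - 8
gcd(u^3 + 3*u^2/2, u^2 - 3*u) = u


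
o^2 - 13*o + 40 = (o - 8)*(o - 5)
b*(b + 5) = b^2 + 5*b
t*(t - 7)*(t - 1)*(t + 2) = t^4 - 6*t^3 - 9*t^2 + 14*t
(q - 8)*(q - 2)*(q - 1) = q^3 - 11*q^2 + 26*q - 16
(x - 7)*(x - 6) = x^2 - 13*x + 42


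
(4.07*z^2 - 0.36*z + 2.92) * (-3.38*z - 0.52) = -13.7566*z^3 - 0.8996*z^2 - 9.6824*z - 1.5184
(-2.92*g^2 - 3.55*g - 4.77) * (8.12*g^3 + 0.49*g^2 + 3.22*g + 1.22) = -23.7104*g^5 - 30.2568*g^4 - 49.8743*g^3 - 17.3307*g^2 - 19.6904*g - 5.8194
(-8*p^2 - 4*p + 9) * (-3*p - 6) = 24*p^3 + 60*p^2 - 3*p - 54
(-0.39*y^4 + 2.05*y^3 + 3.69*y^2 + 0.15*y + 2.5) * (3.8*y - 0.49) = -1.482*y^5 + 7.9811*y^4 + 13.0175*y^3 - 1.2381*y^2 + 9.4265*y - 1.225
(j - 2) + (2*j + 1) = 3*j - 1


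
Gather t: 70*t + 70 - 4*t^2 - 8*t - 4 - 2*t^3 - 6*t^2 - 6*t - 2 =-2*t^3 - 10*t^2 + 56*t + 64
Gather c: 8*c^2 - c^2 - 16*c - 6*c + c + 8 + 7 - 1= 7*c^2 - 21*c + 14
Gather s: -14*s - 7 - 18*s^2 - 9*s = -18*s^2 - 23*s - 7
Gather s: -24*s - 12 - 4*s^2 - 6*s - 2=-4*s^2 - 30*s - 14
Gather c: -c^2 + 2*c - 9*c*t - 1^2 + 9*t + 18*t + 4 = -c^2 + c*(2 - 9*t) + 27*t + 3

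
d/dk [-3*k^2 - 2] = -6*k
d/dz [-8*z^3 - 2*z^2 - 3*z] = -24*z^2 - 4*z - 3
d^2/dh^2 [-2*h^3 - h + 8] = -12*h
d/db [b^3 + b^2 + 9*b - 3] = 3*b^2 + 2*b + 9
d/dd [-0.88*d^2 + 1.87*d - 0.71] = 1.87 - 1.76*d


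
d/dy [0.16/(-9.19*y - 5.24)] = 1.4704/(9.19*y + 5.24)^2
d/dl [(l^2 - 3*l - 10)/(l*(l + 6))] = (9*l^2 + 20*l + 60)/(l^2*(l^2 + 12*l + 36))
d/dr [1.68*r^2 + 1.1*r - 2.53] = 3.36*r + 1.1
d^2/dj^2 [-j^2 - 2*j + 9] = -2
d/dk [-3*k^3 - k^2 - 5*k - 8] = -9*k^2 - 2*k - 5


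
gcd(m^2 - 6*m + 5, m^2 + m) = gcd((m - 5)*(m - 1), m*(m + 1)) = 1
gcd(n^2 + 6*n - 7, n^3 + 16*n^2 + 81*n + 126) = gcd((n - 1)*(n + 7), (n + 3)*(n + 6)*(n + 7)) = n + 7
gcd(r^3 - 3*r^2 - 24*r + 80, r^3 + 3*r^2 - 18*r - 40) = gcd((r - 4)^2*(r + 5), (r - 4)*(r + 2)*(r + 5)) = r^2 + r - 20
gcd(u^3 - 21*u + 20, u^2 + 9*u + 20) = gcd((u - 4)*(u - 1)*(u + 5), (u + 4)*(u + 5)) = u + 5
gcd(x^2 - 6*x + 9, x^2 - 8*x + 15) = x - 3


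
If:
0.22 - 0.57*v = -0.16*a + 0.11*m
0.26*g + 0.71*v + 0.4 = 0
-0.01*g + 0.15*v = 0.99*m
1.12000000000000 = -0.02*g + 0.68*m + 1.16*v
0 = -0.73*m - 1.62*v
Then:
No Solution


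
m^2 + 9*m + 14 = (m + 2)*(m + 7)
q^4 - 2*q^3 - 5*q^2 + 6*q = q*(q - 3)*(q - 1)*(q + 2)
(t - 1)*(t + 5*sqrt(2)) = t^2 - t + 5*sqrt(2)*t - 5*sqrt(2)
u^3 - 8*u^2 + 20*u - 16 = (u - 4)*(u - 2)^2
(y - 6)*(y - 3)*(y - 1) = y^3 - 10*y^2 + 27*y - 18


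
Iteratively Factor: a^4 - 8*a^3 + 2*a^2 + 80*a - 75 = (a - 5)*(a^3 - 3*a^2 - 13*a + 15) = (a - 5)*(a - 1)*(a^2 - 2*a - 15) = (a - 5)^2*(a - 1)*(a + 3)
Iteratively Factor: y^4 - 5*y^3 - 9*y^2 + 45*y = (y + 3)*(y^3 - 8*y^2 + 15*y) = y*(y + 3)*(y^2 - 8*y + 15) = y*(y - 3)*(y + 3)*(y - 5)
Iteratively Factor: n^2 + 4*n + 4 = (n + 2)*(n + 2)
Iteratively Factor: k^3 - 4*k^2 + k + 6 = (k - 3)*(k^2 - k - 2) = (k - 3)*(k - 2)*(k + 1)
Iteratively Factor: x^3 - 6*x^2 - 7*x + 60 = (x - 4)*(x^2 - 2*x - 15) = (x - 5)*(x - 4)*(x + 3)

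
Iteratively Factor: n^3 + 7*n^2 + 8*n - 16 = (n - 1)*(n^2 + 8*n + 16) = (n - 1)*(n + 4)*(n + 4)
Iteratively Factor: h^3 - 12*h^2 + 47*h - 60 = (h - 3)*(h^2 - 9*h + 20) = (h - 5)*(h - 3)*(h - 4)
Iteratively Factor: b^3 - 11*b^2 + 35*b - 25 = (b - 5)*(b^2 - 6*b + 5) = (b - 5)^2*(b - 1)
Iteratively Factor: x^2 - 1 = (x + 1)*(x - 1)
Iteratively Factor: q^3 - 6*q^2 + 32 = (q - 4)*(q^2 - 2*q - 8) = (q - 4)*(q + 2)*(q - 4)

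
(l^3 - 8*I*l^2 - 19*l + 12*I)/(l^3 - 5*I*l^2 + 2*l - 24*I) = (l - I)/(l + 2*I)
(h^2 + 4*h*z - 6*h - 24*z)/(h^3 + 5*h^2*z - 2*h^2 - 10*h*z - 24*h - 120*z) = (h + 4*z)/(h^2 + 5*h*z + 4*h + 20*z)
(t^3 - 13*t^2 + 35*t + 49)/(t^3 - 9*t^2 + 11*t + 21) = (t - 7)/(t - 3)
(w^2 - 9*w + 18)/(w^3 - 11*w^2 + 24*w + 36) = (w - 3)/(w^2 - 5*w - 6)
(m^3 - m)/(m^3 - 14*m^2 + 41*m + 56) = m*(m - 1)/(m^2 - 15*m + 56)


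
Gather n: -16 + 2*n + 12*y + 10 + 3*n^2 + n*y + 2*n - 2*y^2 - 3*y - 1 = 3*n^2 + n*(y + 4) - 2*y^2 + 9*y - 7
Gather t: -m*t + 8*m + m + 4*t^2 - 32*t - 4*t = 9*m + 4*t^2 + t*(-m - 36)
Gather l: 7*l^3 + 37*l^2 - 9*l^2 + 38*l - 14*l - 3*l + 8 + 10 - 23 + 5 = 7*l^3 + 28*l^2 + 21*l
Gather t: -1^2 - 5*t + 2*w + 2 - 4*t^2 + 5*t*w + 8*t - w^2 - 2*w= -4*t^2 + t*(5*w + 3) - w^2 + 1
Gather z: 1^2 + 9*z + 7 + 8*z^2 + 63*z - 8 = 8*z^2 + 72*z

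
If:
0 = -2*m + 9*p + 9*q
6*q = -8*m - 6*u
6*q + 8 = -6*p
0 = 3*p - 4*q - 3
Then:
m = -6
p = -1/3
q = -1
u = 9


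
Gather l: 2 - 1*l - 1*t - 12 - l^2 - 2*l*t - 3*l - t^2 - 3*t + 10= -l^2 + l*(-2*t - 4) - t^2 - 4*t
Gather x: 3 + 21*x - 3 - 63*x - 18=-42*x - 18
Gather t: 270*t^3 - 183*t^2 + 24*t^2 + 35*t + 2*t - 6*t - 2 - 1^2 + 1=270*t^3 - 159*t^2 + 31*t - 2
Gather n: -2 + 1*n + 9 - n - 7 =0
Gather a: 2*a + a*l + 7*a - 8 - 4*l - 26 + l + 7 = a*(l + 9) - 3*l - 27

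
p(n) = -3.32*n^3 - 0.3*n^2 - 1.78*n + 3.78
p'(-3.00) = -89.62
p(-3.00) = 96.06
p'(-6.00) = -356.74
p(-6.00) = 720.78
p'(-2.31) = -53.54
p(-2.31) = 47.21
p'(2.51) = -66.03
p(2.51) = -55.08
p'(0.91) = -10.57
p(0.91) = -0.59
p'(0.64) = -6.24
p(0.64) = 1.65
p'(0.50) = -4.57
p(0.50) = 2.40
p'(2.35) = -58.19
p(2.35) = -45.15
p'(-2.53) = -64.01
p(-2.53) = 60.13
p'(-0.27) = -2.34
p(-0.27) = 4.30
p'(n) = -9.96*n^2 - 0.6*n - 1.78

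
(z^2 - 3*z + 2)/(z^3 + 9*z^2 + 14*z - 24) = (z - 2)/(z^2 + 10*z + 24)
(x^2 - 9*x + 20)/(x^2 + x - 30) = (x - 4)/(x + 6)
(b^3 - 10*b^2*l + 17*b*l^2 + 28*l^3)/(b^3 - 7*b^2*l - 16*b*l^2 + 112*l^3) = (b + l)/(b + 4*l)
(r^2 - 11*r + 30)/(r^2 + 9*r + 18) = (r^2 - 11*r + 30)/(r^2 + 9*r + 18)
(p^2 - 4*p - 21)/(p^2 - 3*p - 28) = (p + 3)/(p + 4)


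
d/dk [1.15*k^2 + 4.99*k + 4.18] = 2.3*k + 4.99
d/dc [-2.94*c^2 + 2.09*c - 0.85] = 2.09 - 5.88*c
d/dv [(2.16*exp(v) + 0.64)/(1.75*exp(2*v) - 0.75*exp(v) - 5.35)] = (-(2.16*exp(v) + 0.64)*(3.5*exp(v) - 0.75) + 3.78*exp(2*v) - 1.62*exp(v) - 11.556)*exp(v)/(-1.75*exp(2*v) + 0.75*exp(v) + 5.35)^2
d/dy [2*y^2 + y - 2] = 4*y + 1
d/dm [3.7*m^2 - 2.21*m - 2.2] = 7.4*m - 2.21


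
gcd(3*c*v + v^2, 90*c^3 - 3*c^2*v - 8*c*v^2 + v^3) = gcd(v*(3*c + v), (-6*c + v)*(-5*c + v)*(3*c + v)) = 3*c + v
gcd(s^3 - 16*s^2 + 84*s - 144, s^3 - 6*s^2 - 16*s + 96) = s^2 - 10*s + 24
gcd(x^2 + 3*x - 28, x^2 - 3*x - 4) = x - 4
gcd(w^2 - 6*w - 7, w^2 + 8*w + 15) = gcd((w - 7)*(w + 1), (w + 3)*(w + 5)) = 1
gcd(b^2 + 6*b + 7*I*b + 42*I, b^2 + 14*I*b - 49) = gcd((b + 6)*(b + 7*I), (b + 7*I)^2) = b + 7*I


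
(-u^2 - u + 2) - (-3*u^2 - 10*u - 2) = 2*u^2 + 9*u + 4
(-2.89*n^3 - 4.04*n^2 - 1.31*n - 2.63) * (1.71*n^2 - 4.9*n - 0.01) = -4.9419*n^5 + 7.2526*n^4 + 17.5848*n^3 + 1.9621*n^2 + 12.9001*n + 0.0263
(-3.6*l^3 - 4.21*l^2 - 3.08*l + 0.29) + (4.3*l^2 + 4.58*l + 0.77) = -3.6*l^3 + 0.0899999999999999*l^2 + 1.5*l + 1.06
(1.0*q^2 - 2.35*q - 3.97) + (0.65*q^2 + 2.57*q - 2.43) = 1.65*q^2 + 0.22*q - 6.4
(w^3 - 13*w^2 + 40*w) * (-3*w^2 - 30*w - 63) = -3*w^5 + 9*w^4 + 207*w^3 - 381*w^2 - 2520*w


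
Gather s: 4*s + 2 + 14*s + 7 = 18*s + 9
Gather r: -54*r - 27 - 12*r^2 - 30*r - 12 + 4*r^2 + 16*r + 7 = -8*r^2 - 68*r - 32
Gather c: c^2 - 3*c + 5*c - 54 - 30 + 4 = c^2 + 2*c - 80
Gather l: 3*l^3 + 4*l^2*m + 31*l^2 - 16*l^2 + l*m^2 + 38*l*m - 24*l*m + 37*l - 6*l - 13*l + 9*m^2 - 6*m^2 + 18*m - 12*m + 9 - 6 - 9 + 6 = 3*l^3 + l^2*(4*m + 15) + l*(m^2 + 14*m + 18) + 3*m^2 + 6*m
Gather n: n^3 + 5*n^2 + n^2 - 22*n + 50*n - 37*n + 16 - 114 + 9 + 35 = n^3 + 6*n^2 - 9*n - 54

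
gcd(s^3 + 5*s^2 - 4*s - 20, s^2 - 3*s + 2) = s - 2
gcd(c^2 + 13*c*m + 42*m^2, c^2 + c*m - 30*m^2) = c + 6*m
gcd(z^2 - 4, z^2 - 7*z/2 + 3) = z - 2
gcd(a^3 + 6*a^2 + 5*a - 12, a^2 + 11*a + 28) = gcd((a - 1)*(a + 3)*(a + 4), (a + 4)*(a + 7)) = a + 4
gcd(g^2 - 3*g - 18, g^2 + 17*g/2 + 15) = 1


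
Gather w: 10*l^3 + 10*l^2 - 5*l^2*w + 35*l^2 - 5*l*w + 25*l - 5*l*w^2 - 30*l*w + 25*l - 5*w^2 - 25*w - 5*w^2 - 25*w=10*l^3 + 45*l^2 + 50*l + w^2*(-5*l - 10) + w*(-5*l^2 - 35*l - 50)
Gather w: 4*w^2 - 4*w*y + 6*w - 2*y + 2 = 4*w^2 + w*(6 - 4*y) - 2*y + 2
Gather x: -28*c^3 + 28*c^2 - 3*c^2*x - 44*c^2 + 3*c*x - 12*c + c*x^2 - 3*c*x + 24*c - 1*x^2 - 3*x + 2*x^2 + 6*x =-28*c^3 - 16*c^2 + 12*c + x^2*(c + 1) + x*(3 - 3*c^2)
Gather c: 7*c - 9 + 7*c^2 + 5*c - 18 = 7*c^2 + 12*c - 27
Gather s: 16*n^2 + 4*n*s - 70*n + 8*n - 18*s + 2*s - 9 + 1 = 16*n^2 - 62*n + s*(4*n - 16) - 8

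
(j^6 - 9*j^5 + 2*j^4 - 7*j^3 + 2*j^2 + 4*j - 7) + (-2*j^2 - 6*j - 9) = j^6 - 9*j^5 + 2*j^4 - 7*j^3 - 2*j - 16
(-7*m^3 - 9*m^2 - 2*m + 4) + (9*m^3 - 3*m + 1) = 2*m^3 - 9*m^2 - 5*m + 5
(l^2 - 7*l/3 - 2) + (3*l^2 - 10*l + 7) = 4*l^2 - 37*l/3 + 5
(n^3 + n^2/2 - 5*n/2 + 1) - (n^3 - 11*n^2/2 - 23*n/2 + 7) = 6*n^2 + 9*n - 6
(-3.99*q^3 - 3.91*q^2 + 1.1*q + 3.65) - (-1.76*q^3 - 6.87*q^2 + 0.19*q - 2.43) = -2.23*q^3 + 2.96*q^2 + 0.91*q + 6.08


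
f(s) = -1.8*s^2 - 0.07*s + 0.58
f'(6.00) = -21.67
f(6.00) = -64.64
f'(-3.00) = 10.73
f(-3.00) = -15.41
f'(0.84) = -3.09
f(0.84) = -0.75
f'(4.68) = -16.92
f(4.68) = -39.17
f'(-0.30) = 1.01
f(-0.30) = 0.44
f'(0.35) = -1.33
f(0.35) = 0.34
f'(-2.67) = 9.54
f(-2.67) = -12.07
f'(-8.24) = 29.59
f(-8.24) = -121.06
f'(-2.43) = 8.68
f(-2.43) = -9.88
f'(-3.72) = 13.32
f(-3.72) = -24.07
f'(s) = -3.6*s - 0.07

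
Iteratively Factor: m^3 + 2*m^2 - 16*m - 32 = (m + 2)*(m^2 - 16) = (m - 4)*(m + 2)*(m + 4)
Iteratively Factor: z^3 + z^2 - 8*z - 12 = (z + 2)*(z^2 - z - 6) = (z + 2)^2*(z - 3)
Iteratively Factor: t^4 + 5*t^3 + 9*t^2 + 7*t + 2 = (t + 1)*(t^3 + 4*t^2 + 5*t + 2) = (t + 1)*(t + 2)*(t^2 + 2*t + 1) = (t + 1)^2*(t + 2)*(t + 1)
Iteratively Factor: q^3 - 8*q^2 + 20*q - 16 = (q - 2)*(q^2 - 6*q + 8) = (q - 2)^2*(q - 4)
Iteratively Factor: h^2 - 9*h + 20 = (h - 5)*(h - 4)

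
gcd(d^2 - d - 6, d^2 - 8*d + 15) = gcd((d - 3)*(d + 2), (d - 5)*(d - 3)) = d - 3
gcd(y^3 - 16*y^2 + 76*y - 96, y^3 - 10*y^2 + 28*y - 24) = y^2 - 8*y + 12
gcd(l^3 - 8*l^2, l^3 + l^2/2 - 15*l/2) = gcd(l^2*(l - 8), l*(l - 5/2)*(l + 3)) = l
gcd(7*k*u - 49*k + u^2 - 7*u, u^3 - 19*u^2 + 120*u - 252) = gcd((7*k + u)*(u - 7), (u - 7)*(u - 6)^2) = u - 7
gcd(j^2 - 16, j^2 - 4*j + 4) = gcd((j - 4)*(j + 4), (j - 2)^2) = 1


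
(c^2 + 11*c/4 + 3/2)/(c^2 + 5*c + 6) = (c + 3/4)/(c + 3)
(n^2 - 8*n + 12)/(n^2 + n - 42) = (n - 2)/(n + 7)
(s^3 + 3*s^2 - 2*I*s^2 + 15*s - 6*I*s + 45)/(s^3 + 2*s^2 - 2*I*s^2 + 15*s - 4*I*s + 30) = (s + 3)/(s + 2)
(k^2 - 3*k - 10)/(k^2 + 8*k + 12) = (k - 5)/(k + 6)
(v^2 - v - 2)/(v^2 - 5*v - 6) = (v - 2)/(v - 6)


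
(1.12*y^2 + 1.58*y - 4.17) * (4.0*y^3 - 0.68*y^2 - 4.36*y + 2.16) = 4.48*y^5 + 5.5584*y^4 - 22.6376*y^3 - 1.634*y^2 + 21.594*y - 9.0072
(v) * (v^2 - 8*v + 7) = v^3 - 8*v^2 + 7*v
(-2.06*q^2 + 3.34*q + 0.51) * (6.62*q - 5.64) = -13.6372*q^3 + 33.7292*q^2 - 15.4614*q - 2.8764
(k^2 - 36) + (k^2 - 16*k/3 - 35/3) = 2*k^2 - 16*k/3 - 143/3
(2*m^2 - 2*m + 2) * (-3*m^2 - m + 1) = -6*m^4 + 4*m^3 - 2*m^2 - 4*m + 2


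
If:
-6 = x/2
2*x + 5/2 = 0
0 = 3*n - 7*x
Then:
No Solution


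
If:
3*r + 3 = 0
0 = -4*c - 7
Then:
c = -7/4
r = -1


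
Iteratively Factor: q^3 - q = (q)*(q^2 - 1) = q*(q + 1)*(q - 1)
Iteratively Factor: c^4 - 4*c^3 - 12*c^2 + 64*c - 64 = (c - 2)*(c^3 - 2*c^2 - 16*c + 32) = (c - 4)*(c - 2)*(c^2 + 2*c - 8) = (c - 4)*(c - 2)^2*(c + 4)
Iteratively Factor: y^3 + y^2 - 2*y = (y - 1)*(y^2 + 2*y) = y*(y - 1)*(y + 2)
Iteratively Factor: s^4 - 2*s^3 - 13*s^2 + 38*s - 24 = (s - 2)*(s^3 - 13*s + 12) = (s - 2)*(s - 1)*(s^2 + s - 12) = (s - 3)*(s - 2)*(s - 1)*(s + 4)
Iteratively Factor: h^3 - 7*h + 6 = (h + 3)*(h^2 - 3*h + 2) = (h - 1)*(h + 3)*(h - 2)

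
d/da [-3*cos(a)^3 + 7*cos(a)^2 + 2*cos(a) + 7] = (9*cos(a)^2 - 14*cos(a) - 2)*sin(a)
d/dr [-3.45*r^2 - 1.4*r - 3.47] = -6.9*r - 1.4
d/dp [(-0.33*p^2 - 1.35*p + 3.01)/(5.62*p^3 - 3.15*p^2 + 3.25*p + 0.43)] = (1.8546*p^4 + 15.174*p^3 - 56.0736*p^2 + 18.6792*p - 10.363)/(31.5844*p^6 - 35.406*p^5 + 46.4525*p^4 - 15.6418*p^3 + 7.8535*p^2 + 2.795*p + 0.1849)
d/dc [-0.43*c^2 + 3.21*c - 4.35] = 3.21 - 0.86*c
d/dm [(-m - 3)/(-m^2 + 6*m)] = (-m^2 - 6*m + 18)/(m^2*(m^2 - 12*m + 36))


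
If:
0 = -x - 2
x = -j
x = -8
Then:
No Solution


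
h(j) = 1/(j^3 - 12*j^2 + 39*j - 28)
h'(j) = (-3*j^2 + 24*j - 39)/(j^3 - 12*j^2 + 39*j - 28)^2 = 3*(-j^2 + 8*j - 13)/(j^3 - 12*j^2 + 39*j - 28)^2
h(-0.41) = -0.02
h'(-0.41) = -0.02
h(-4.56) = -0.00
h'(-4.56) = -0.00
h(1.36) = 0.19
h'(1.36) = -0.41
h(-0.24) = -0.03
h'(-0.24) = -0.03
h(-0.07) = -0.03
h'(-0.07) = -0.04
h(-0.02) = -0.03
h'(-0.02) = -0.05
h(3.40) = 0.19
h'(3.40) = 0.29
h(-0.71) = -0.02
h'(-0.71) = -0.01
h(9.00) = 0.01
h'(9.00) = -0.01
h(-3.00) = 0.00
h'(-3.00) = 0.00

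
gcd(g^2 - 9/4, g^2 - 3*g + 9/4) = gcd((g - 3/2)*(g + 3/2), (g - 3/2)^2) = g - 3/2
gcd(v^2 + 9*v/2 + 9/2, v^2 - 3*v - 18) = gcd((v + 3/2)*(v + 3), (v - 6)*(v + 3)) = v + 3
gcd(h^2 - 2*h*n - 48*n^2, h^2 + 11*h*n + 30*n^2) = h + 6*n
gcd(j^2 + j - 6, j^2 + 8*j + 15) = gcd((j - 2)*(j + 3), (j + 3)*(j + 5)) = j + 3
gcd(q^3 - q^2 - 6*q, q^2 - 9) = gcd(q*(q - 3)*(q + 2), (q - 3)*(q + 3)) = q - 3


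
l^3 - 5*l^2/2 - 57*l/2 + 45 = (l - 6)*(l - 3/2)*(l + 5)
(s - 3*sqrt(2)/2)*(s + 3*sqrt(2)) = s^2 + 3*sqrt(2)*s/2 - 9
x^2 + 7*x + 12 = (x + 3)*(x + 4)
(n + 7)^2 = n^2 + 14*n + 49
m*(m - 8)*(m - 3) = m^3 - 11*m^2 + 24*m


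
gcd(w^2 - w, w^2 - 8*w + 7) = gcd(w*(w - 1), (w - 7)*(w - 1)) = w - 1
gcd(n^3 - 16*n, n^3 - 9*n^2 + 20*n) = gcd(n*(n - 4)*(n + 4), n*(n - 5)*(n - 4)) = n^2 - 4*n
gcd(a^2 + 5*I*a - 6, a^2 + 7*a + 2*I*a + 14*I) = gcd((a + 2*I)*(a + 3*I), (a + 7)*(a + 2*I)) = a + 2*I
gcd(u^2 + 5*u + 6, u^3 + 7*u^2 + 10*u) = u + 2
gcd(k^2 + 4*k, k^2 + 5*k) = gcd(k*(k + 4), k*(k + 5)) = k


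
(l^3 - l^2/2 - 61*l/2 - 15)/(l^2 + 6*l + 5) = (l^2 - 11*l/2 - 3)/(l + 1)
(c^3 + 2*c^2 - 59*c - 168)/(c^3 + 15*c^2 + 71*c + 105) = (c - 8)/(c + 5)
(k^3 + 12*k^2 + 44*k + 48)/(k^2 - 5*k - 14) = (k^2 + 10*k + 24)/(k - 7)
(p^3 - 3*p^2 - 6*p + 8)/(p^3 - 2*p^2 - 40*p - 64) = (p^2 - 5*p + 4)/(p^2 - 4*p - 32)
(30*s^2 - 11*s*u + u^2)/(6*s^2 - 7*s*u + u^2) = (5*s - u)/(s - u)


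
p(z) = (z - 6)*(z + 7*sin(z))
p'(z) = z + (z - 6)*(7*cos(z) + 1) + 7*sin(z)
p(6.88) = 9.52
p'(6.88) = 16.79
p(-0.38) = 18.99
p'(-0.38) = -50.83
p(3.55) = -1.89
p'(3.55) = 14.06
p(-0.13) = 6.36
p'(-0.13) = -49.72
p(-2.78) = 46.15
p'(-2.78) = 43.45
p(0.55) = -22.94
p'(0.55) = -33.76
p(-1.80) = 67.21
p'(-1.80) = -4.01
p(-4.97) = -19.74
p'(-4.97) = -28.73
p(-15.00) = 410.59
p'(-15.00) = 71.12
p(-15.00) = 410.59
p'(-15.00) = 71.12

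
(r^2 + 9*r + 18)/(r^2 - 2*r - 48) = (r + 3)/(r - 8)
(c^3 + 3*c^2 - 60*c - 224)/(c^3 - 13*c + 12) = (c^2 - c - 56)/(c^2 - 4*c + 3)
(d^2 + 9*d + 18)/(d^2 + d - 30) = (d + 3)/(d - 5)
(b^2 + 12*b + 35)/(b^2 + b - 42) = (b + 5)/(b - 6)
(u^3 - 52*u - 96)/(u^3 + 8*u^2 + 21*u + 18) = (u^2 - 2*u - 48)/(u^2 + 6*u + 9)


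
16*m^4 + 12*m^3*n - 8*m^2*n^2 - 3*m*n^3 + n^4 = (-4*m + n)*(-2*m + n)*(m + n)*(2*m + n)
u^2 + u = u*(u + 1)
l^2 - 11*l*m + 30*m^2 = (l - 6*m)*(l - 5*m)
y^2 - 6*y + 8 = (y - 4)*(y - 2)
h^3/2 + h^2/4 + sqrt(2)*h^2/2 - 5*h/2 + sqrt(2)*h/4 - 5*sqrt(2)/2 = (h/2 + sqrt(2)/2)*(h - 2)*(h + 5/2)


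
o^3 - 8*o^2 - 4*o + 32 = (o - 8)*(o - 2)*(o + 2)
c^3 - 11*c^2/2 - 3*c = c*(c - 6)*(c + 1/2)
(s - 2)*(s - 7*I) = s^2 - 2*s - 7*I*s + 14*I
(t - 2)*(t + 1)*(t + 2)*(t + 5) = t^4 + 6*t^3 + t^2 - 24*t - 20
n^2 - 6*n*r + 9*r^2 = (n - 3*r)^2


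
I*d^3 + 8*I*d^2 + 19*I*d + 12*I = (d + 3)*(d + 4)*(I*d + I)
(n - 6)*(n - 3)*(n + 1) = n^3 - 8*n^2 + 9*n + 18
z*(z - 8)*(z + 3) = z^3 - 5*z^2 - 24*z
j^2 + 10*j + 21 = (j + 3)*(j + 7)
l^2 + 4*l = l*(l + 4)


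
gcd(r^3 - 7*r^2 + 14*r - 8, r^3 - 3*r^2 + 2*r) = r^2 - 3*r + 2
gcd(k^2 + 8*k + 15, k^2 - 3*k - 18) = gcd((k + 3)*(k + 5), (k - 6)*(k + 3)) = k + 3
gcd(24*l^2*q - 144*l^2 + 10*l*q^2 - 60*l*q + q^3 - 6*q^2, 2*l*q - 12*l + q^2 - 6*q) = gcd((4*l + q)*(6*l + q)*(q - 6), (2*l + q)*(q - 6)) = q - 6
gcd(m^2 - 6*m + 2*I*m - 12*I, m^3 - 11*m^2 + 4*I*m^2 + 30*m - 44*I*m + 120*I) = m - 6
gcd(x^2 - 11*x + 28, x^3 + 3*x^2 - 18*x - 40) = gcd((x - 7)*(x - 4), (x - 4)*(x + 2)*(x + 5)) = x - 4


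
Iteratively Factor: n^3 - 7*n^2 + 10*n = (n - 2)*(n^2 - 5*n) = n*(n - 2)*(n - 5)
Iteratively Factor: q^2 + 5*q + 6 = (q + 3)*(q + 2)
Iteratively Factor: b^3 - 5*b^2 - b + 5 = (b + 1)*(b^2 - 6*b + 5) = (b - 5)*(b + 1)*(b - 1)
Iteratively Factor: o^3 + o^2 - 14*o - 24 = (o + 2)*(o^2 - o - 12) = (o + 2)*(o + 3)*(o - 4)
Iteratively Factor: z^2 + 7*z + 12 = (z + 3)*(z + 4)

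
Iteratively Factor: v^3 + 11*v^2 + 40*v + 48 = (v + 4)*(v^2 + 7*v + 12) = (v + 4)^2*(v + 3)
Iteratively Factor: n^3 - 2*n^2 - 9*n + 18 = (n - 3)*(n^2 + n - 6) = (n - 3)*(n - 2)*(n + 3)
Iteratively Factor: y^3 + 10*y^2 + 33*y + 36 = (y + 3)*(y^2 + 7*y + 12) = (y + 3)^2*(y + 4)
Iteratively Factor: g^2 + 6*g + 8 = (g + 4)*(g + 2)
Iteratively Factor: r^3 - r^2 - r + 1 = (r - 1)*(r^2 - 1) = (r - 1)*(r + 1)*(r - 1)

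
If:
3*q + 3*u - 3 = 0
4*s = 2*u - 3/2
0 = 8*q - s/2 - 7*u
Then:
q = 113/244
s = -13/122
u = 131/244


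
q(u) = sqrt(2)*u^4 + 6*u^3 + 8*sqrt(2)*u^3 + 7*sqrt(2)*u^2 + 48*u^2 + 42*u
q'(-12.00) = -3643.11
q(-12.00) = 7240.57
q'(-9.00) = -916.81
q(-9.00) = 968.82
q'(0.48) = 110.18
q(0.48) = 35.49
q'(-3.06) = 11.93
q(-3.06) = 41.54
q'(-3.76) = 40.22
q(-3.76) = 22.95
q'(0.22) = 70.05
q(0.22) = 12.23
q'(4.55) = 2177.05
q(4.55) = 3626.78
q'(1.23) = 273.54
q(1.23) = 174.71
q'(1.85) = 469.81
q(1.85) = 402.05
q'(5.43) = 3107.95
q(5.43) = 5936.66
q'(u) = 4*sqrt(2)*u^3 + 18*u^2 + 24*sqrt(2)*u^2 + 14*sqrt(2)*u + 96*u + 42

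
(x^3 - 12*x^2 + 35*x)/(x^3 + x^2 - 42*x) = (x^2 - 12*x + 35)/(x^2 + x - 42)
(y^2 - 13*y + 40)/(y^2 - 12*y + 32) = (y - 5)/(y - 4)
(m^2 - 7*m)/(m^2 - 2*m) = (m - 7)/(m - 2)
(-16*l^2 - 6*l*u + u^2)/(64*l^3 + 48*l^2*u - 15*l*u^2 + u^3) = (2*l + u)/(-8*l^2 - 7*l*u + u^2)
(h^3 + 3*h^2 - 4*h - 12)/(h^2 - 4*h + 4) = (h^2 + 5*h + 6)/(h - 2)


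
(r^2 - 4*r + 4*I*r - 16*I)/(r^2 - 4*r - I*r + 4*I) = (r + 4*I)/(r - I)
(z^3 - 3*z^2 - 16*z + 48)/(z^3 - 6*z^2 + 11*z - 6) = (z^2 - 16)/(z^2 - 3*z + 2)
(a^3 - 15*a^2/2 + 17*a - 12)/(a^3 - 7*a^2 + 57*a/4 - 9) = 2*(a - 2)/(2*a - 3)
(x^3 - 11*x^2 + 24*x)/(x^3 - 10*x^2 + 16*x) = (x - 3)/(x - 2)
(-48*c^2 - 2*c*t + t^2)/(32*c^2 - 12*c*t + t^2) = (6*c + t)/(-4*c + t)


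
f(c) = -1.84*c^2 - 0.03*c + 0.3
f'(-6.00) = 22.05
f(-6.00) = -65.76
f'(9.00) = -33.15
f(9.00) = -149.01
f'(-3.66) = 13.44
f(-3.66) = -24.24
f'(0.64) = -2.39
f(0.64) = -0.47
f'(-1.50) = 5.49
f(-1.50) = -3.80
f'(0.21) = -0.80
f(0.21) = 0.21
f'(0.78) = -2.90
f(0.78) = -0.84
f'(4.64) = -17.11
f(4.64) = -39.45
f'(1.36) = -5.03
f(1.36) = -3.14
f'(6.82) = -25.13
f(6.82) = -85.49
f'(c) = -3.68*c - 0.03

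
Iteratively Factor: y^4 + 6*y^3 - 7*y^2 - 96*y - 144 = (y - 4)*(y^3 + 10*y^2 + 33*y + 36) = (y - 4)*(y + 3)*(y^2 + 7*y + 12) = (y - 4)*(y + 3)*(y + 4)*(y + 3)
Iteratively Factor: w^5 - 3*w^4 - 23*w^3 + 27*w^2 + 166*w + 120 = (w + 3)*(w^4 - 6*w^3 - 5*w^2 + 42*w + 40) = (w - 4)*(w + 3)*(w^3 - 2*w^2 - 13*w - 10) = (w - 4)*(w + 2)*(w + 3)*(w^2 - 4*w - 5) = (w - 4)*(w + 1)*(w + 2)*(w + 3)*(w - 5)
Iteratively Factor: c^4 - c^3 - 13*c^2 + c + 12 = (c - 4)*(c^3 + 3*c^2 - c - 3) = (c - 4)*(c + 3)*(c^2 - 1) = (c - 4)*(c + 1)*(c + 3)*(c - 1)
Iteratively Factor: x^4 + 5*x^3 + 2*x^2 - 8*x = (x + 2)*(x^3 + 3*x^2 - 4*x) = (x + 2)*(x + 4)*(x^2 - x) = (x - 1)*(x + 2)*(x + 4)*(x)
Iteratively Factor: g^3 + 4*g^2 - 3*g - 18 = (g + 3)*(g^2 + g - 6) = (g + 3)^2*(g - 2)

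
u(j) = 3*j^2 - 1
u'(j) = 6*j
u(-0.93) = 1.59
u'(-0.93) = -5.58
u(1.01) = 2.06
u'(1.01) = 6.06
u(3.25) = 30.69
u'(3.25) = 19.50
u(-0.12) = -0.96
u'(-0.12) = -0.72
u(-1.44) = 5.22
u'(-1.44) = -8.64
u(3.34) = 32.47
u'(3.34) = 20.04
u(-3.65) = 38.97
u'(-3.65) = -21.90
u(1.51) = 5.84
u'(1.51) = 9.06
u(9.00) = 242.00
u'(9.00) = 54.00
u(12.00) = 431.00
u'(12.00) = 72.00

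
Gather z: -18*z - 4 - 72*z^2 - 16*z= -72*z^2 - 34*z - 4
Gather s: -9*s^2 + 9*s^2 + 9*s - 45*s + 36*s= 0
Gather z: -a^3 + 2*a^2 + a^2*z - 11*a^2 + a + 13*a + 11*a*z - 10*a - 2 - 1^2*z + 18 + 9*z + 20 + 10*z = -a^3 - 9*a^2 + 4*a + z*(a^2 + 11*a + 18) + 36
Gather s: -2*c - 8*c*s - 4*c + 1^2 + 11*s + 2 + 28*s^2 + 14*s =-6*c + 28*s^2 + s*(25 - 8*c) + 3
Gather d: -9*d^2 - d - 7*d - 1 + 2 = -9*d^2 - 8*d + 1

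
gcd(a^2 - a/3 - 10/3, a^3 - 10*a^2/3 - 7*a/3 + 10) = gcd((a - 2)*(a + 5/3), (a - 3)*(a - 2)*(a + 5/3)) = a^2 - a/3 - 10/3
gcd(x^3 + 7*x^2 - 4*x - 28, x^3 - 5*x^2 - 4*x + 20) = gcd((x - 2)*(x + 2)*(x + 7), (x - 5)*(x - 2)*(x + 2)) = x^2 - 4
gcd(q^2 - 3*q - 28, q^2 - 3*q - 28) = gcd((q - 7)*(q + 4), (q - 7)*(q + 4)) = q^2 - 3*q - 28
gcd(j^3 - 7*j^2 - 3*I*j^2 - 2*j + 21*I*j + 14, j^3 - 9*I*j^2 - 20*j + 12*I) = j^2 - 3*I*j - 2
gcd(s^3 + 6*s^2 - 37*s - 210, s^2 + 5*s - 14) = s + 7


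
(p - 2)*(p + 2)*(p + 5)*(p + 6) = p^4 + 11*p^3 + 26*p^2 - 44*p - 120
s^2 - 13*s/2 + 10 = (s - 4)*(s - 5/2)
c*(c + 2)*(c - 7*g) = c^3 - 7*c^2*g + 2*c^2 - 14*c*g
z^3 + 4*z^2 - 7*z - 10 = (z - 2)*(z + 1)*(z + 5)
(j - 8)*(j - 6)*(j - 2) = j^3 - 16*j^2 + 76*j - 96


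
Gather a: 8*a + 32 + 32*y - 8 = 8*a + 32*y + 24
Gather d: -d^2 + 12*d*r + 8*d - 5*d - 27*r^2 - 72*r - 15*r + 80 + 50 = -d^2 + d*(12*r + 3) - 27*r^2 - 87*r + 130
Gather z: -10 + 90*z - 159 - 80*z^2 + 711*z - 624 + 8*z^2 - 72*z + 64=-72*z^2 + 729*z - 729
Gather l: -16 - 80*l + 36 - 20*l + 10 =30 - 100*l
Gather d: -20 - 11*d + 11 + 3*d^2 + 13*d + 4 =3*d^2 + 2*d - 5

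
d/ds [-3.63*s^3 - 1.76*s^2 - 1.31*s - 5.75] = -10.89*s^2 - 3.52*s - 1.31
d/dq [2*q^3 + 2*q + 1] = 6*q^2 + 2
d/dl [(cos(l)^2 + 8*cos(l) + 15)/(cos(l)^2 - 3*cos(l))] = (11*sin(l) - 45*sin(l)/cos(l)^2 + 30*tan(l))/(cos(l) - 3)^2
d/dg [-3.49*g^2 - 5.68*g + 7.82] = -6.98*g - 5.68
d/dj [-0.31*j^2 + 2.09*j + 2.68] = 2.09 - 0.62*j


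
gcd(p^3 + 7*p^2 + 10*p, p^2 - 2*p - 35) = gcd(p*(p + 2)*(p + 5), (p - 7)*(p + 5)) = p + 5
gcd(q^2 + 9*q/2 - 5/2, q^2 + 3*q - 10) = q + 5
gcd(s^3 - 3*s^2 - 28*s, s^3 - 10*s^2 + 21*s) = s^2 - 7*s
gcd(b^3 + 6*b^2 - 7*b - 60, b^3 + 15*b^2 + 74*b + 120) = b^2 + 9*b + 20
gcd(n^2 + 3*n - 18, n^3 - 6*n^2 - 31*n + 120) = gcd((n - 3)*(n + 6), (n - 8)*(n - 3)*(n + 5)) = n - 3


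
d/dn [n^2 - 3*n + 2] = 2*n - 3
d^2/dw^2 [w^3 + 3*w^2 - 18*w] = 6*w + 6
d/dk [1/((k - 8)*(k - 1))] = (9 - 2*k)/(k^4 - 18*k^3 + 97*k^2 - 144*k + 64)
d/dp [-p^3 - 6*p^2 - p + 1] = -3*p^2 - 12*p - 1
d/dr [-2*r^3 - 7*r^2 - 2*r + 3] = -6*r^2 - 14*r - 2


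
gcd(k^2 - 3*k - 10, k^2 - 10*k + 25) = k - 5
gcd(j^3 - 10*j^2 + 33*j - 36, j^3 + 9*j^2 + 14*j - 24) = 1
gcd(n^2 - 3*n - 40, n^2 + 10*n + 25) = n + 5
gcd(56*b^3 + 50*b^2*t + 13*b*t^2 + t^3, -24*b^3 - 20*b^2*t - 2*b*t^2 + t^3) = 2*b + t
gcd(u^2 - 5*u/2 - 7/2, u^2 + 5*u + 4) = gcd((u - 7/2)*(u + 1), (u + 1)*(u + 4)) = u + 1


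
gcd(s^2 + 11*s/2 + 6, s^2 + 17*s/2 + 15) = 1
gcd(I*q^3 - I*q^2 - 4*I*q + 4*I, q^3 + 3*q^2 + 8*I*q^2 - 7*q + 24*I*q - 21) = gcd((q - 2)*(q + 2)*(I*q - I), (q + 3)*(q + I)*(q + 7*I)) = 1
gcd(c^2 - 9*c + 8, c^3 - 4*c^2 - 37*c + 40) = c^2 - 9*c + 8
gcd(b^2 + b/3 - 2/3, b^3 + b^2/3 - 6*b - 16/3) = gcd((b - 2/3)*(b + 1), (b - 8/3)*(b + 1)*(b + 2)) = b + 1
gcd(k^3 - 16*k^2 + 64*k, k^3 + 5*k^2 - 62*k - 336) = k - 8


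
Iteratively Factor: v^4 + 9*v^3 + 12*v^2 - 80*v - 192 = (v + 4)*(v^3 + 5*v^2 - 8*v - 48) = (v + 4)^2*(v^2 + v - 12) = (v - 3)*(v + 4)^2*(v + 4)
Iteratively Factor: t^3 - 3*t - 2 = (t + 1)*(t^2 - t - 2) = (t - 2)*(t + 1)*(t + 1)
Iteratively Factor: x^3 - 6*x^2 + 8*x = (x)*(x^2 - 6*x + 8) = x*(x - 2)*(x - 4)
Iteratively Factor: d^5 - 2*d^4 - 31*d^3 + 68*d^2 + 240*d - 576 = (d - 3)*(d^4 + d^3 - 28*d^2 - 16*d + 192) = (d - 3)^2*(d^3 + 4*d^2 - 16*d - 64) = (d - 4)*(d - 3)^2*(d^2 + 8*d + 16) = (d - 4)*(d - 3)^2*(d + 4)*(d + 4)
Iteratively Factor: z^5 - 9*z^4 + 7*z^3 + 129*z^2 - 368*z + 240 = (z - 1)*(z^4 - 8*z^3 - z^2 + 128*z - 240) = (z - 1)*(z + 4)*(z^3 - 12*z^2 + 47*z - 60) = (z - 3)*(z - 1)*(z + 4)*(z^2 - 9*z + 20) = (z - 5)*(z - 3)*(z - 1)*(z + 4)*(z - 4)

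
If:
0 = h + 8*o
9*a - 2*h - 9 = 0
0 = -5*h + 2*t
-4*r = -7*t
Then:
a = 4*t/45 + 1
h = 2*t/5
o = -t/20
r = 7*t/4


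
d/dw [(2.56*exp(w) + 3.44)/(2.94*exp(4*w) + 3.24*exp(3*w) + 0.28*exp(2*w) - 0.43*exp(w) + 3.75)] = (-22.5792*exp(4*w) - 57.0432*exp(3*w) - 34.1536*exp(2*w) - 1.9264*exp(w) + 11.0792)*exp(w)/(8.6436*exp(8*w) + 19.0512*exp(7*w) + 12.144*exp(6*w) - 0.714*exp(5*w) + 19.342*exp(4*w) + 24.0592*exp(3*w) + 2.2849*exp(2*w) - 3.225*exp(w) + 14.0625)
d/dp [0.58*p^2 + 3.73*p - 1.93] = 1.16*p + 3.73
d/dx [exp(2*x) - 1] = 2*exp(2*x)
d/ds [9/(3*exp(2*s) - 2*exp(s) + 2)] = (18 - 54*exp(s))*exp(s)/(3*exp(2*s) - 2*exp(s) + 2)^2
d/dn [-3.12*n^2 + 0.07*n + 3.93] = 0.07 - 6.24*n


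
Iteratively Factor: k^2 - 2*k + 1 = (k - 1)*(k - 1)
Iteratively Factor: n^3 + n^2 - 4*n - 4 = (n + 2)*(n^2 - n - 2) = (n - 2)*(n + 2)*(n + 1)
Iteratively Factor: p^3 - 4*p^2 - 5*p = (p + 1)*(p^2 - 5*p) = (p - 5)*(p + 1)*(p)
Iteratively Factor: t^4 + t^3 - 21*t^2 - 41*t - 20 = (t + 1)*(t^3 - 21*t - 20) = (t + 1)^2*(t^2 - t - 20) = (t + 1)^2*(t + 4)*(t - 5)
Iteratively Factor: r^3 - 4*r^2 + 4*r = (r - 2)*(r^2 - 2*r) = r*(r - 2)*(r - 2)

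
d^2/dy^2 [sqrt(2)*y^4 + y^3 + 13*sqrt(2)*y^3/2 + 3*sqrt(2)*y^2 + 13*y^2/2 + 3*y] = 12*sqrt(2)*y^2 + 6*y + 39*sqrt(2)*y + 6*sqrt(2) + 13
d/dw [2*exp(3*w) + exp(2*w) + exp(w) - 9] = (6*exp(2*w) + 2*exp(w) + 1)*exp(w)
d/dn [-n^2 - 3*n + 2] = -2*n - 3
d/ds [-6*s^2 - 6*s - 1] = -12*s - 6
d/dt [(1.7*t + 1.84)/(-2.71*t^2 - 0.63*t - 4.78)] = (4.607*t^2 + 9.9728*t - 6.9668)/(7.3441*t^4 + 3.4146*t^3 + 26.3045*t^2 + 6.0228*t + 22.8484)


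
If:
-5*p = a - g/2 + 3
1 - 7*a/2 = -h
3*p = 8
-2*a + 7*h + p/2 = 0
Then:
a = 34/135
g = 4478/135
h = -16/135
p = 8/3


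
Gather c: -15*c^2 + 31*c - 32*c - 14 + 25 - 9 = -15*c^2 - c + 2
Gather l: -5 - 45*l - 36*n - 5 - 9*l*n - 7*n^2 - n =l*(-9*n - 45) - 7*n^2 - 37*n - 10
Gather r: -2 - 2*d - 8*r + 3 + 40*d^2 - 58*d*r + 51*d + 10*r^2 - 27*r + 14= 40*d^2 + 49*d + 10*r^2 + r*(-58*d - 35) + 15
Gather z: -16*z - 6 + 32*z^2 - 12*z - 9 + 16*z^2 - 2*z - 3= 48*z^2 - 30*z - 18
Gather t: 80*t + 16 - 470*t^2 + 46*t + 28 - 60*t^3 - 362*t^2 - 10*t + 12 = -60*t^3 - 832*t^2 + 116*t + 56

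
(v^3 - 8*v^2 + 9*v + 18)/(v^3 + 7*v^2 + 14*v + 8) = (v^2 - 9*v + 18)/(v^2 + 6*v + 8)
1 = 1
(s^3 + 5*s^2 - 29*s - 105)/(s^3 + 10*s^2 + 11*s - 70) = (s^2 - 2*s - 15)/(s^2 + 3*s - 10)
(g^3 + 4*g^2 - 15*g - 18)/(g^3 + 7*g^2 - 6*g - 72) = (g + 1)/(g + 4)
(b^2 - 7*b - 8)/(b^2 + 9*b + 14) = (b^2 - 7*b - 8)/(b^2 + 9*b + 14)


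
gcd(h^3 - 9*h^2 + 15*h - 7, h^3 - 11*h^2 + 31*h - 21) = h^2 - 8*h + 7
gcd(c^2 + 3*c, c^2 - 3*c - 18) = c + 3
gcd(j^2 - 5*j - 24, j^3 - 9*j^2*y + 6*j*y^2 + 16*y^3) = 1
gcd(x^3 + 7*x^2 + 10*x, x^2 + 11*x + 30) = x + 5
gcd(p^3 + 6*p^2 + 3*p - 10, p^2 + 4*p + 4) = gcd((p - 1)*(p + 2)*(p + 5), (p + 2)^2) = p + 2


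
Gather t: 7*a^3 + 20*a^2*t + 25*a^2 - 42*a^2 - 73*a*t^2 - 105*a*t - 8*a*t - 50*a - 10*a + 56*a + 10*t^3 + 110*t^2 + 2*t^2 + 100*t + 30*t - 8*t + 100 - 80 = 7*a^3 - 17*a^2 - 4*a + 10*t^3 + t^2*(112 - 73*a) + t*(20*a^2 - 113*a + 122) + 20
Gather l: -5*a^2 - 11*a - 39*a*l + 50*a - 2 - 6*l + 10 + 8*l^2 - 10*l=-5*a^2 + 39*a + 8*l^2 + l*(-39*a - 16) + 8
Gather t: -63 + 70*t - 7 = 70*t - 70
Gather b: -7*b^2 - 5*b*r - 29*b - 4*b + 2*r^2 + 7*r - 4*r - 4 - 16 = -7*b^2 + b*(-5*r - 33) + 2*r^2 + 3*r - 20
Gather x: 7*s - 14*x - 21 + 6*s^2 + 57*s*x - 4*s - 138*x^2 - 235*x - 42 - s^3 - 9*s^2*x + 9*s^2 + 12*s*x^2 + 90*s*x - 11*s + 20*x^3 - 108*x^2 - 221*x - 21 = -s^3 + 15*s^2 - 8*s + 20*x^3 + x^2*(12*s - 246) + x*(-9*s^2 + 147*s - 470) - 84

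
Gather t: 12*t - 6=12*t - 6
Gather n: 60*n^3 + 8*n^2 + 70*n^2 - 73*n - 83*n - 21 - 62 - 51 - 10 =60*n^3 + 78*n^2 - 156*n - 144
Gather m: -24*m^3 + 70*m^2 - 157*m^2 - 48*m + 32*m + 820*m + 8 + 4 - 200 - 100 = -24*m^3 - 87*m^2 + 804*m - 288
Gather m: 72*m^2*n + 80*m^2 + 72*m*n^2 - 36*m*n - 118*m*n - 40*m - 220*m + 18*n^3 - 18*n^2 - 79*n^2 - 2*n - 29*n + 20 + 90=m^2*(72*n + 80) + m*(72*n^2 - 154*n - 260) + 18*n^3 - 97*n^2 - 31*n + 110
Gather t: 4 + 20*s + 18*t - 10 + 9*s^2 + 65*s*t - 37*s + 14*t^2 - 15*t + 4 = 9*s^2 - 17*s + 14*t^2 + t*(65*s + 3) - 2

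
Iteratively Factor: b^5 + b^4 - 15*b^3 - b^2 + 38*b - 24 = (b + 2)*(b^4 - b^3 - 13*b^2 + 25*b - 12) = (b - 1)*(b + 2)*(b^3 - 13*b + 12) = (b - 1)^2*(b + 2)*(b^2 + b - 12) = (b - 3)*(b - 1)^2*(b + 2)*(b + 4)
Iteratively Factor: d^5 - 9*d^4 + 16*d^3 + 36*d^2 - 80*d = (d - 4)*(d^4 - 5*d^3 - 4*d^2 + 20*d) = (d - 4)*(d - 2)*(d^3 - 3*d^2 - 10*d) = (d - 5)*(d - 4)*(d - 2)*(d^2 + 2*d) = d*(d - 5)*(d - 4)*(d - 2)*(d + 2)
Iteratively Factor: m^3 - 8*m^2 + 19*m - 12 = (m - 4)*(m^2 - 4*m + 3) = (m - 4)*(m - 3)*(m - 1)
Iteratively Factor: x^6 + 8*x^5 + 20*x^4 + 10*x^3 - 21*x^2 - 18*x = (x)*(x^5 + 8*x^4 + 20*x^3 + 10*x^2 - 21*x - 18) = x*(x + 3)*(x^4 + 5*x^3 + 5*x^2 - 5*x - 6) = x*(x - 1)*(x + 3)*(x^3 + 6*x^2 + 11*x + 6) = x*(x - 1)*(x + 1)*(x + 3)*(x^2 + 5*x + 6) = x*(x - 1)*(x + 1)*(x + 3)^2*(x + 2)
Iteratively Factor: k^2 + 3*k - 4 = (k - 1)*(k + 4)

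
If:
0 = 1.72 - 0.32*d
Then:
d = 5.38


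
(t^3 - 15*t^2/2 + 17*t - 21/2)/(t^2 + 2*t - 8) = (2*t^3 - 15*t^2 + 34*t - 21)/(2*(t^2 + 2*t - 8))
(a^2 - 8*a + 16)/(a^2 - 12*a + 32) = (a - 4)/(a - 8)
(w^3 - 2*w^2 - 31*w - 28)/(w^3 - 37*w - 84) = (w + 1)/(w + 3)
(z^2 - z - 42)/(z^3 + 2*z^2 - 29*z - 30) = (z - 7)/(z^2 - 4*z - 5)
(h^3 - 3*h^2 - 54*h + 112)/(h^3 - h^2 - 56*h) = (h - 2)/h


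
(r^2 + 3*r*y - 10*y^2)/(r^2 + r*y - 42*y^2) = (r^2 + 3*r*y - 10*y^2)/(r^2 + r*y - 42*y^2)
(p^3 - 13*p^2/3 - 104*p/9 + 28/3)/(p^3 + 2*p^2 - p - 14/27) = 3*(p - 6)/(3*p + 1)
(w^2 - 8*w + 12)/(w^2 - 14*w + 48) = (w - 2)/(w - 8)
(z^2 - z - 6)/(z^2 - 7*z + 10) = (z^2 - z - 6)/(z^2 - 7*z + 10)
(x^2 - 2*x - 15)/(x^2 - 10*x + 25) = (x + 3)/(x - 5)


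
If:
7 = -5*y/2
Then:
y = -14/5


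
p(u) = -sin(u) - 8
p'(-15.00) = 0.76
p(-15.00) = -7.35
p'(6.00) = -0.96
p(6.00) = -7.72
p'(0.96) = -0.57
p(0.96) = -8.82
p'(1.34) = -0.23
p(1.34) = -8.97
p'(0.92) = -0.61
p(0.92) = -8.80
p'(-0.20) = -0.98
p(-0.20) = -7.80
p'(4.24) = 0.46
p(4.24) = -7.11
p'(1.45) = -0.12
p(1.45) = -8.99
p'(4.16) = 0.52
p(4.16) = -7.15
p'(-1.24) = -0.32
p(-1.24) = -7.05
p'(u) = -cos(u)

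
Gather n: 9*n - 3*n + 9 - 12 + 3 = 6*n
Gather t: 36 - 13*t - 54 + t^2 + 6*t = t^2 - 7*t - 18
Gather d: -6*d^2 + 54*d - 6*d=-6*d^2 + 48*d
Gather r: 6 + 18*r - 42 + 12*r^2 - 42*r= 12*r^2 - 24*r - 36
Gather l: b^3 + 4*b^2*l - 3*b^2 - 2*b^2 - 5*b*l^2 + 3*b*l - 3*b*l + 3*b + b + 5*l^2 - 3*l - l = b^3 - 5*b^2 + 4*b + l^2*(5 - 5*b) + l*(4*b^2 - 4)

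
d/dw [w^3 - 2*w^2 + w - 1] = 3*w^2 - 4*w + 1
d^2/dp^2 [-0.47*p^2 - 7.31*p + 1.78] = -0.940000000000000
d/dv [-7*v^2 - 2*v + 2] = -14*v - 2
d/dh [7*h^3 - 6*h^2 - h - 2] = 21*h^2 - 12*h - 1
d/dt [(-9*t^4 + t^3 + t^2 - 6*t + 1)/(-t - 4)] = (27*t^4 + 142*t^3 - 13*t^2 - 8*t + 25)/(t^2 + 8*t + 16)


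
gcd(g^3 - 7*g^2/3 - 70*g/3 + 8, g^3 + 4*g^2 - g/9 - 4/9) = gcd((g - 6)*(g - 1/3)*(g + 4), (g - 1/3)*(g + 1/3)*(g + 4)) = g^2 + 11*g/3 - 4/3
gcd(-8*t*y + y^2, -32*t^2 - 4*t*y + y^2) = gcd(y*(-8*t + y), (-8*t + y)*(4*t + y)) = -8*t + y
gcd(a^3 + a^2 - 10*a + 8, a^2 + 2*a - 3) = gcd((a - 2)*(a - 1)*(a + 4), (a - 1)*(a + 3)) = a - 1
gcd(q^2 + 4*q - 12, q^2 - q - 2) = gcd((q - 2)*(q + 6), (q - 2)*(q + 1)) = q - 2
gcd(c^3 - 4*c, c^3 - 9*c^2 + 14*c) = c^2 - 2*c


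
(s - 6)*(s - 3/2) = s^2 - 15*s/2 + 9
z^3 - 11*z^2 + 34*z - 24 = (z - 6)*(z - 4)*(z - 1)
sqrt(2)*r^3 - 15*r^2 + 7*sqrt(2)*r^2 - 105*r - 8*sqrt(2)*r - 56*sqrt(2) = (r + 7)*(r - 8*sqrt(2))*(sqrt(2)*r + 1)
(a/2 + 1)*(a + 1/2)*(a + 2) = a^3/2 + 9*a^2/4 + 3*a + 1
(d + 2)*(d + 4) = d^2 + 6*d + 8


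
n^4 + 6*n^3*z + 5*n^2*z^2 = n^2*(n + z)*(n + 5*z)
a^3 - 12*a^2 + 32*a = a*(a - 8)*(a - 4)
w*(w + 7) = w^2 + 7*w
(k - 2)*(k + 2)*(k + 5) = k^3 + 5*k^2 - 4*k - 20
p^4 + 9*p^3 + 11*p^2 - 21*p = p*(p - 1)*(p + 3)*(p + 7)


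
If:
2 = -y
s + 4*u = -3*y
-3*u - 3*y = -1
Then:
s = -10/3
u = 7/3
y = -2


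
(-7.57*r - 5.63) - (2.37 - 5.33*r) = -2.24*r - 8.0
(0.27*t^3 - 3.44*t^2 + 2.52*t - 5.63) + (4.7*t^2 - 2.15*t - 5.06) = 0.27*t^3 + 1.26*t^2 + 0.37*t - 10.69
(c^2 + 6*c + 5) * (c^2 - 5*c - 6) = c^4 + c^3 - 31*c^2 - 61*c - 30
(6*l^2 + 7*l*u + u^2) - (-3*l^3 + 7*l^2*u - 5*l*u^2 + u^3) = 3*l^3 - 7*l^2*u + 6*l^2 + 5*l*u^2 + 7*l*u - u^3 + u^2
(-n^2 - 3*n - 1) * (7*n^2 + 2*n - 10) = -7*n^4 - 23*n^3 - 3*n^2 + 28*n + 10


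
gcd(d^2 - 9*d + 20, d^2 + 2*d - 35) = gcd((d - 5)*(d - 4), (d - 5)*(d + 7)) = d - 5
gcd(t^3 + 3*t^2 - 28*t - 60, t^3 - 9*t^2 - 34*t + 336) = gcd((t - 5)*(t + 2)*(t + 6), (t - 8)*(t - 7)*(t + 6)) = t + 6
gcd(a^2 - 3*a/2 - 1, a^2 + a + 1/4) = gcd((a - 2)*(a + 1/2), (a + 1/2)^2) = a + 1/2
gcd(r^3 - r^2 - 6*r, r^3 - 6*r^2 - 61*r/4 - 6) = 1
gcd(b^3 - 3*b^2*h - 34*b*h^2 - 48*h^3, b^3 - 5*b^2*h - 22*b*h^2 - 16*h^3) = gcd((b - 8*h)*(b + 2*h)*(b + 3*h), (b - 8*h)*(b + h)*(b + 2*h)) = b^2 - 6*b*h - 16*h^2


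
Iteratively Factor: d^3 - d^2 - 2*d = (d)*(d^2 - d - 2) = d*(d + 1)*(d - 2)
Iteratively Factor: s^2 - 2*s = (s)*(s - 2)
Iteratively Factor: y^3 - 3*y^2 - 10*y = (y)*(y^2 - 3*y - 10) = y*(y + 2)*(y - 5)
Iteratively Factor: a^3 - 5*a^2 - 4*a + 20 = (a - 2)*(a^2 - 3*a - 10) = (a - 2)*(a + 2)*(a - 5)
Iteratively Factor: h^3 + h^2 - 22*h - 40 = (h - 5)*(h^2 + 6*h + 8) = (h - 5)*(h + 4)*(h + 2)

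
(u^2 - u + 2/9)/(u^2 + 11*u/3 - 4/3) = (u - 2/3)/(u + 4)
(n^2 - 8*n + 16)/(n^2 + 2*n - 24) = (n - 4)/(n + 6)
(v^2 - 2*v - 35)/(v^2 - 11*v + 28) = (v + 5)/(v - 4)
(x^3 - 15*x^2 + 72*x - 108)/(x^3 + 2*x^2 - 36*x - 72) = (x^2 - 9*x + 18)/(x^2 + 8*x + 12)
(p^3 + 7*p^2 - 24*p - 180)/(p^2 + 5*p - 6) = (p^2 + p - 30)/(p - 1)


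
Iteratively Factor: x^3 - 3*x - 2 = (x + 1)*(x^2 - x - 2) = (x + 1)^2*(x - 2)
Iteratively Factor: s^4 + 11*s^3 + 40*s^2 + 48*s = (s + 4)*(s^3 + 7*s^2 + 12*s) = (s + 3)*(s + 4)*(s^2 + 4*s) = s*(s + 3)*(s + 4)*(s + 4)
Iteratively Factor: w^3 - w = (w - 1)*(w^2 + w) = (w - 1)*(w + 1)*(w)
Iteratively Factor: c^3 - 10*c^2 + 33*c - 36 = (c - 3)*(c^2 - 7*c + 12) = (c - 3)^2*(c - 4)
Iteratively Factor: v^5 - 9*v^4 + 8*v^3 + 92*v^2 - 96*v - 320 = (v + 2)*(v^4 - 11*v^3 + 30*v^2 + 32*v - 160) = (v - 4)*(v + 2)*(v^3 - 7*v^2 + 2*v + 40) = (v - 4)^2*(v + 2)*(v^2 - 3*v - 10) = (v - 4)^2*(v + 2)^2*(v - 5)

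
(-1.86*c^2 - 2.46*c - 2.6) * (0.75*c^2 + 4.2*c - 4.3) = -1.395*c^4 - 9.657*c^3 - 4.284*c^2 - 0.342000000000002*c + 11.18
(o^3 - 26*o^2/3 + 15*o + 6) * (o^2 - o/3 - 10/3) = o^5 - 9*o^4 + 131*o^3/9 + 269*o^2/9 - 52*o - 20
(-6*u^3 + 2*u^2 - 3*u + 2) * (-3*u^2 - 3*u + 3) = 18*u^5 + 12*u^4 - 15*u^3 + 9*u^2 - 15*u + 6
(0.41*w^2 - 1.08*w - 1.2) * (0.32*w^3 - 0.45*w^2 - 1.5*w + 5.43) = 0.1312*w^5 - 0.5301*w^4 - 0.513*w^3 + 4.3863*w^2 - 4.0644*w - 6.516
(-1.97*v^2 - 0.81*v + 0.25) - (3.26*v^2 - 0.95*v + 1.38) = -5.23*v^2 + 0.14*v - 1.13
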